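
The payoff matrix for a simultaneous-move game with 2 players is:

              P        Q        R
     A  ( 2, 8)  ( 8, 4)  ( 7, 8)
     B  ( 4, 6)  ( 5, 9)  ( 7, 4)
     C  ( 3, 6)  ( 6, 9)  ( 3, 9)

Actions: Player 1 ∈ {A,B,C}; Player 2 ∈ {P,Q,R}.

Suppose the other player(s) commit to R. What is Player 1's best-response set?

argmax u_1 = {A,B}

u_1(A vs R) = 7
u_1(B vs R) = 7
u_1(C vs R) = 3
max payoff 7 at {A,B}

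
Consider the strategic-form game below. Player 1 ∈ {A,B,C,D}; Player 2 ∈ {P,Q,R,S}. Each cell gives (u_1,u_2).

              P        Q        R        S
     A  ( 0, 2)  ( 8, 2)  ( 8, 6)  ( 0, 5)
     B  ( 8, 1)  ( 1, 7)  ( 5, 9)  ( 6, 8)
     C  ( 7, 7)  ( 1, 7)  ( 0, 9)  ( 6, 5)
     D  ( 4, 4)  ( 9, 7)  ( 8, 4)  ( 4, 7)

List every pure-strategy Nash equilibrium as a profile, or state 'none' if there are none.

Nash profiles: (A,R), (D,Q)

(A,P): not NE [P1→B gives 8>0; P2→R gives 6>2]
(A,Q): not NE [P1→D gives 9>8; P2→R gives 6>2]
(A,R): NE
(A,S): not NE [P1→C gives 6>0; P2→R gives 6>5]
(B,P): not NE [P2→R gives 9>1]
(B,Q): not NE [P1→D gives 9>1; P2→R gives 9>7]
(B,R): not NE [P1→D gives 8>5]
(B,S): not NE [P2→R gives 9>8]
(C,P): not NE [P1→B gives 8>7; P2→R gives 9>7]
(C,Q): not NE [P1→D gives 9>1; P2→R gives 9>7]
(C,R): not NE [P1→D gives 8>0]
(C,S): not NE [P2→R gives 9>5]
(D,P): not NE [P1→B gives 8>4; P2→S gives 7>4]
(D,Q): NE
(D,R): not NE [P2→S gives 7>4]
(D,S): not NE [P1→C gives 6>4]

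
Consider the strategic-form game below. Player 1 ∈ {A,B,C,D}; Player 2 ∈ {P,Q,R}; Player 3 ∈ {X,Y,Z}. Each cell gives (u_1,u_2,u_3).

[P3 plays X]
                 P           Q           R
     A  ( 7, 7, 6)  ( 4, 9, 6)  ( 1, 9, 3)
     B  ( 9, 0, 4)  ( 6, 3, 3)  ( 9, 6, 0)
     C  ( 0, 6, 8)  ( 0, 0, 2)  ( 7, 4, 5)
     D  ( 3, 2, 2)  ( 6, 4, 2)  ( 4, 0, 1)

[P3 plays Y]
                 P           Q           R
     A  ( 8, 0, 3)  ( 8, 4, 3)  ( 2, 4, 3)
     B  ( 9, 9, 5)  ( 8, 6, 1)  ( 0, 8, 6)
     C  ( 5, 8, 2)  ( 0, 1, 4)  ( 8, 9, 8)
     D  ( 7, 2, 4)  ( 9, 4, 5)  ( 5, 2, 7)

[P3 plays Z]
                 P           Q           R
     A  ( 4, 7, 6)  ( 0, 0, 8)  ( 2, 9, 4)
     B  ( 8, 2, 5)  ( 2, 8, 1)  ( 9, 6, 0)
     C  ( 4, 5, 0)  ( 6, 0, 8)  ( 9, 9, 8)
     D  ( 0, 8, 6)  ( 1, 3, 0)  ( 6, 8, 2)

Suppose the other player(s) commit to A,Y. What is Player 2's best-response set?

u_2(P vs A,Y) = 0
u_2(Q vs A,Y) = 4
u_2(R vs A,Y) = 4
max payoff 4 at {Q,R}

BR_2 = {Q,R}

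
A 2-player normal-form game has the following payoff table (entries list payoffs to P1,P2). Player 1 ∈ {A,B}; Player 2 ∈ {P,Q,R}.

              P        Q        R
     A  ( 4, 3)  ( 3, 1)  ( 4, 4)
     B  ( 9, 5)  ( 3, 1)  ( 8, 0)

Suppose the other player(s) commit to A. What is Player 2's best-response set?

u_2(P vs A) = 3
u_2(Q vs A) = 1
u_2(R vs A) = 4
max payoff 4 at {R}

argmax u_2 = {R}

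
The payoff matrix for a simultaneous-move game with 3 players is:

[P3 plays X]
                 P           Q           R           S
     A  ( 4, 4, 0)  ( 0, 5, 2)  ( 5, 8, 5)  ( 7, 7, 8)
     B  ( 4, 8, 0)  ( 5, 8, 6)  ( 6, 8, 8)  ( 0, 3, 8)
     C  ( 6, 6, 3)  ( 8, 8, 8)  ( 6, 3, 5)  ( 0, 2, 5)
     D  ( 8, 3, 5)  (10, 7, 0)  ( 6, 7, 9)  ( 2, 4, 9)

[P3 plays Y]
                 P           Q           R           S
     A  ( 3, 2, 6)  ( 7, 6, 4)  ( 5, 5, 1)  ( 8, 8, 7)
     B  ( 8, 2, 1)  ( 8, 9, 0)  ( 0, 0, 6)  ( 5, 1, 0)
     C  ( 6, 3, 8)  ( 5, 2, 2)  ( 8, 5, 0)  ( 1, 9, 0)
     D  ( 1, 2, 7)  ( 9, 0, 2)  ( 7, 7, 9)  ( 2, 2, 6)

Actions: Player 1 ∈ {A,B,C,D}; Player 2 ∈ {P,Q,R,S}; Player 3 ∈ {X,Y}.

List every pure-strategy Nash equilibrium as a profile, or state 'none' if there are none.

NE set: (B,R,X), (D,R,X)

(A,P,X): not NE [P1→D gives 8>4; P2→R gives 8>4; P3→Y gives 6>0]
(A,P,Y): not NE [P1→B gives 8>3; P2→S gives 8>2]
(A,Q,X): not NE [P1→D gives 10>0; P2→R gives 8>5; P3→Y gives 4>2]
(A,Q,Y): not NE [P1→D gives 9>7; P2→S gives 8>6]
(A,R,X): not NE [P1→D gives 6>5]
(A,R,Y): not NE [P1→C gives 8>5; P2→S gives 8>5; P3→X gives 5>1]
(A,S,X): not NE [P2→R gives 8>7]
(A,S,Y): not NE [P3→X gives 8>7]
(B,P,X): not NE [P1→D gives 8>4; P3→Y gives 1>0]
(B,P,Y): not NE [P2→Q gives 9>2]
(B,Q,X): not NE [P1→D gives 10>5]
(B,Q,Y): not NE [P1→D gives 9>8; P3→X gives 6>0]
(B,R,X): NE
(B,R,Y): not NE [P1→C gives 8>0; P2→Q gives 9>0; P3→X gives 8>6]
(B,S,X): not NE [P1→A gives 7>0; P2→R gives 8>3]
(B,S,Y): not NE [P1→A gives 8>5; P2→Q gives 9>1; P3→X gives 8>0]
(C,P,X): not NE [P1→D gives 8>6; P2→Q gives 8>6; P3→Y gives 8>3]
(C,P,Y): not NE [P1→B gives 8>6; P2→S gives 9>3]
(C,Q,X): not NE [P1→D gives 10>8]
(C,Q,Y): not NE [P1→D gives 9>5; P2→S gives 9>2; P3→X gives 8>2]
(C,R,X): not NE [P2→Q gives 8>3]
(C,R,Y): not NE [P2→S gives 9>5; P3→X gives 5>0]
(C,S,X): not NE [P1→A gives 7>0; P2→Q gives 8>2]
(C,S,Y): not NE [P1→A gives 8>1; P3→X gives 5>0]
(D,P,X): not NE [P2→R gives 7>3; P3→Y gives 7>5]
(D,P,Y): not NE [P1→B gives 8>1; P2→R gives 7>2]
(D,Q,X): not NE [P3→Y gives 2>0]
(D,Q,Y): not NE [P2→R gives 7>0]
(D,R,X): NE
(D,R,Y): not NE [P1→C gives 8>7]
(D,S,X): not NE [P1→A gives 7>2; P2→R gives 7>4]
(D,S,Y): not NE [P1→A gives 8>2; P2→R gives 7>2; P3→X gives 9>6]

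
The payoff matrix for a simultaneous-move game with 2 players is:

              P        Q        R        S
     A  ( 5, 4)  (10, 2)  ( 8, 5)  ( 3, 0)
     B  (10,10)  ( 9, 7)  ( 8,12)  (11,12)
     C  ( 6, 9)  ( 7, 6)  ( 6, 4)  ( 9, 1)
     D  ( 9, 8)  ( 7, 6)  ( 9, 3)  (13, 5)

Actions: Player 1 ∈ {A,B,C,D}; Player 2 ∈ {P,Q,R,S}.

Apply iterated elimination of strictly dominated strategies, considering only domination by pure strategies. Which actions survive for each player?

Remaining: P1:{B,D} P2:{P,R,S}

P1 drop C (B beats it: P:10>6 Q:9>7 R:8>6 S:11>9)
P2 drop Q (P beats it: A:4>2 B:10>7 D:8>6)
P1 drop A (D beats it: P:9>5 R:9>8 S:13>3)
P1→{B,D} P2→{P,R,S}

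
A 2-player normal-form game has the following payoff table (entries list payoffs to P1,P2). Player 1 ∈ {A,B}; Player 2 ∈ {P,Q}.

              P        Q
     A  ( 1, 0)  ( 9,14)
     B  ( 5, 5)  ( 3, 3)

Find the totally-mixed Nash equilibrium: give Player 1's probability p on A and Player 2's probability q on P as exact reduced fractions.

(p,q) = (1/8, 3/5)

P1 indiff ⇒ q·1+(1-q)·9 = q·5+(1-q)·3 ⇒ q(-4) = (1-q)(-6) ⇒ q = 3/5
P2 indiff ⇒ p·0+(1-p)·5 = p·14+(1-p)·3 ⇒ p(-14) = (1-p)(-2) ⇒ p = 1/8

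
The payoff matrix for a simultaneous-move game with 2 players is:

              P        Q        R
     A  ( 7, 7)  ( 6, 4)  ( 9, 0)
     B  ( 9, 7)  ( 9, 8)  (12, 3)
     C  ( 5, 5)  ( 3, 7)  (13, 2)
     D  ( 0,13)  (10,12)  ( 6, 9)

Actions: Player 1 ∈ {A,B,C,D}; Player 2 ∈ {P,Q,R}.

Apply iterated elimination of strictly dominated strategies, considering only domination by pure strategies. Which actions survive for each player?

Remaining: P1:{B,D} P2:{P,Q}

P1 drop A (B beats it: P:9>7 Q:9>6 R:12>9)
P2 drop R (P beats it: B:7>3 C:5>2 D:13>9)
P1 drop C (B beats it: P:9>5 Q:9>3)
P1→{B,D} P2→{P,Q}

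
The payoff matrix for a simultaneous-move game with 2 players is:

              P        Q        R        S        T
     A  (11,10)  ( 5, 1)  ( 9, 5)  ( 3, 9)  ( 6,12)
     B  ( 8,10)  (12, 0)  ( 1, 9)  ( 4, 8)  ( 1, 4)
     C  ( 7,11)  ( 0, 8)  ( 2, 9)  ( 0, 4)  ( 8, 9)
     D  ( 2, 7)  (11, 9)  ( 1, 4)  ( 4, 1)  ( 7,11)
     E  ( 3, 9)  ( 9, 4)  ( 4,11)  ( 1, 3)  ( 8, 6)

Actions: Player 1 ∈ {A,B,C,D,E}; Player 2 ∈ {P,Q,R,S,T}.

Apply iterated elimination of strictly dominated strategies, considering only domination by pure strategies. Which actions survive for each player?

Remaining: P1:{A,C,E} P2:{P,R,T}

P2 drop Q (T beats it: A:12>1 B:4>0 C:9>8 D:11>9 E:6>4)
P2 drop S (P beats it: A:10>9 B:10>8 C:11>4 D:7>1 E:9>3)
P1 drop B (A beats it: P:11>8 R:9>1 T:6>1)
P1 drop D (C beats it: P:7>2 R:2>1 T:8>7)
P1→{A,C,E} P2→{P,R,T}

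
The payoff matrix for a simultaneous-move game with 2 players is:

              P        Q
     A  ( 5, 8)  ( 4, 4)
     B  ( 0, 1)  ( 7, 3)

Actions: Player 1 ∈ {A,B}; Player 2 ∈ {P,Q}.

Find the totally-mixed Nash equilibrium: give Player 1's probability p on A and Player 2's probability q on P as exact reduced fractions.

p=1/3, q=3/8

P1 indiff ⇒ q·5+(1-q)·4 = q·0+(1-q)·7 ⇒ q(5) = (1-q)(3) ⇒ q = 3/8
P2 indiff ⇒ p·8+(1-p)·1 = p·4+(1-p)·3 ⇒ p(4) = (1-p)(2) ⇒ p = 1/3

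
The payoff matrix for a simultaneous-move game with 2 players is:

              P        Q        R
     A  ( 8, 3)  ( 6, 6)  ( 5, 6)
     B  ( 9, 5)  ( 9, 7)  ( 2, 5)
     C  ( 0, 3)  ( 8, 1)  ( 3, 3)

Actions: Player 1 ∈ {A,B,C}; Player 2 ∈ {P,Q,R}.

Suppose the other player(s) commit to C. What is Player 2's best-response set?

BR_2 = {P,R}

u_2(P vs C) = 3
u_2(Q vs C) = 1
u_2(R vs C) = 3
max payoff 3 at {P,R}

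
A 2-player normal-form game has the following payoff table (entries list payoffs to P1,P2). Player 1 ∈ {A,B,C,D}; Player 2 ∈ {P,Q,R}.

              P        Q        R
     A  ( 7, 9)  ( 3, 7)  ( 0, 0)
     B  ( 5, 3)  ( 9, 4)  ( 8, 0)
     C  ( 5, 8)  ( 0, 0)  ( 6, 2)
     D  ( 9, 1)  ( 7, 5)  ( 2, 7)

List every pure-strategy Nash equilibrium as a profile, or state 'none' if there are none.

Nash profiles: (B,Q)

(A,P): not NE [P1→D gives 9>7]
(A,Q): not NE [P1→B gives 9>3; P2→P gives 9>7]
(A,R): not NE [P1→B gives 8>0; P2→P gives 9>0]
(B,P): not NE [P1→D gives 9>5; P2→Q gives 4>3]
(B,Q): NE
(B,R): not NE [P2→Q gives 4>0]
(C,P): not NE [P1→D gives 9>5]
(C,Q): not NE [P1→B gives 9>0; P2→P gives 8>0]
(C,R): not NE [P1→B gives 8>6; P2→P gives 8>2]
(D,P): not NE [P2→R gives 7>1]
(D,Q): not NE [P1→B gives 9>7; P2→R gives 7>5]
(D,R): not NE [P1→B gives 8>2]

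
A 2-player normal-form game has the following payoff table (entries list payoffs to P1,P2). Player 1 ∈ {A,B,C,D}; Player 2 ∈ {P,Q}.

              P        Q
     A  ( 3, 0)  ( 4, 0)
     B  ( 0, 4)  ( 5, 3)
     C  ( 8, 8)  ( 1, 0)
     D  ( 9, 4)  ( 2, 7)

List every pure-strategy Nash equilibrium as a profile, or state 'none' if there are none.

Equilibria: none

(A,P): not NE [P1→D gives 9>3]
(A,Q): not NE [P1→B gives 5>4]
(B,P): not NE [P1→D gives 9>0]
(B,Q): not NE [P2→P gives 4>3]
(C,P): not NE [P1→D gives 9>8]
(C,Q): not NE [P1→B gives 5>1; P2→P gives 8>0]
(D,P): not NE [P2→Q gives 7>4]
(D,Q): not NE [P1→B gives 5>2]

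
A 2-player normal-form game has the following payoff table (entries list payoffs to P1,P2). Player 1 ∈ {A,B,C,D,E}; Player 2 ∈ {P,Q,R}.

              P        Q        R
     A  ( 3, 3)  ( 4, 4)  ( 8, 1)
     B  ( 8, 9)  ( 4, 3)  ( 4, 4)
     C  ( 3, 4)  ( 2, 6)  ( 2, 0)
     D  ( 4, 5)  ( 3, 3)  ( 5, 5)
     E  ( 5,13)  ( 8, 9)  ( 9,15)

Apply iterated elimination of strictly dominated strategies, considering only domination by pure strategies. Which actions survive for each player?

P1 drop A (E beats it: P:5>3 Q:8>4 R:9>8)
P1 drop C (B beats it: P:8>3 Q:4>2 R:4>2)
P1 drop D (E beats it: P:5>4 Q:8>3 R:9>5)
P2 drop Q (P beats it: B:9>3 E:13>9)
P1→{B,E} P2→{P,R}

Survivors P1:{B,E} P2:{P,R}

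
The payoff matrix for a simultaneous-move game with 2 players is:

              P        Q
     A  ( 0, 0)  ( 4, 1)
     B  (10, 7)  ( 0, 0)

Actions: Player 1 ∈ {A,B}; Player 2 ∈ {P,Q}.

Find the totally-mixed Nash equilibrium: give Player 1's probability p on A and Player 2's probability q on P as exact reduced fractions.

P1 indiff ⇒ q·0+(1-q)·4 = q·10+(1-q)·0 ⇒ q(-10) = (1-q)(-4) ⇒ q = 2/7
P2 indiff ⇒ p·0+(1-p)·7 = p·1+(1-p)·0 ⇒ p(-1) = (1-p)(-7) ⇒ p = 7/8

p=7/8, q=2/7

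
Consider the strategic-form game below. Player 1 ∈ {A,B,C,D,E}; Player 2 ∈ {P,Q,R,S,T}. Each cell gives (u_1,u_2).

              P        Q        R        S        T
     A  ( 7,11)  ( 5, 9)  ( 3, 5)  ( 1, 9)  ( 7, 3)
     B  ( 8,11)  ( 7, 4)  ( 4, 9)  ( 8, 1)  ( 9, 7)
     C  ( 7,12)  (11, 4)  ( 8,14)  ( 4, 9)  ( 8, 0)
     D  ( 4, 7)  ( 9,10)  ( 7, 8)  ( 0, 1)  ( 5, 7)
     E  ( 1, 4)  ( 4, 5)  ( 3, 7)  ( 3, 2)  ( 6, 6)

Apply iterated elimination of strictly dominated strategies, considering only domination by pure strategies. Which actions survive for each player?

P1 drop A (B beats it: P:8>7 Q:7>5 R:4>3 S:8>1 T:9>7)
P1 drop D (C beats it: P:7>4 Q:11>9 R:8>7 S:4>0 T:8>5)
P1 drop E (B beats it: P:8>1 Q:7>4 R:4>3 S:8>3 T:9>6)
P2 drop Q (P beats it: B:11>4 C:12>4)
P2 drop S (P beats it: B:11>1 C:12>9)
P2 drop T (P beats it: B:11>7 C:12>0)
P1→{B,C} P2→{P,R}

IESDS → P1:{B,C} P2:{P,R}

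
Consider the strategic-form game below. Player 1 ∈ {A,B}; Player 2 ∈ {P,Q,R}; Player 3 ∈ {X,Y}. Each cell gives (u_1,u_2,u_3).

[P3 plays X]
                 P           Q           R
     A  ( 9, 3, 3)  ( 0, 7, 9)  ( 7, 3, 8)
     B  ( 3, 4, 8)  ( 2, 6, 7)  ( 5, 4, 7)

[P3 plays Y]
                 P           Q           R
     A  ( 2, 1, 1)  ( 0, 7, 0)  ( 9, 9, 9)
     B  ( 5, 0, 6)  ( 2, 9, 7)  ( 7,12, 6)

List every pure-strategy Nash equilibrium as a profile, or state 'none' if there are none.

Nash profiles: (A,R,Y), (B,Q,X)

(A,P,X): not NE [P2→Q gives 7>3]
(A,P,Y): not NE [P1→B gives 5>2; P2→R gives 9>1; P3→X gives 3>1]
(A,Q,X): not NE [P1→B gives 2>0]
(A,Q,Y): not NE [P1→B gives 2>0; P2→R gives 9>7; P3→X gives 9>0]
(A,R,X): not NE [P2→Q gives 7>3; P3→Y gives 9>8]
(A,R,Y): NE
(B,P,X): not NE [P1→A gives 9>3; P2→Q gives 6>4]
(B,P,Y): not NE [P2→R gives 12>0; P3→X gives 8>6]
(B,Q,X): NE
(B,Q,Y): not NE [P2→R gives 12>9]
(B,R,X): not NE [P1→A gives 7>5; P2→Q gives 6>4]
(B,R,Y): not NE [P1→A gives 9>7; P3→X gives 7>6]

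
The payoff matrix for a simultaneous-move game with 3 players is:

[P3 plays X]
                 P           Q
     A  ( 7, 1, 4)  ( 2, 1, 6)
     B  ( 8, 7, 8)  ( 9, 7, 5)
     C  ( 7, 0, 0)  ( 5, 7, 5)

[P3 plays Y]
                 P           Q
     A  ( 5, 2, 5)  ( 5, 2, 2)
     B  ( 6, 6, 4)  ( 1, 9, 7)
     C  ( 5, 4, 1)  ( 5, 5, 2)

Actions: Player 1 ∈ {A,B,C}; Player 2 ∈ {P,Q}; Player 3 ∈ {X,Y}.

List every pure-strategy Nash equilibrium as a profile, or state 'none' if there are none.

(A,P,X): not NE [P1→B gives 8>7; P3→Y gives 5>4]
(A,P,Y): not NE [P1→B gives 6>5]
(A,Q,X): not NE [P1→B gives 9>2]
(A,Q,Y): not NE [P3→X gives 6>2]
(B,P,X): NE
(B,P,Y): not NE [P2→Q gives 9>6; P3→X gives 8>4]
(B,Q,X): not NE [P3→Y gives 7>5]
(B,Q,Y): not NE [P1→C gives 5>1]
(C,P,X): not NE [P1→B gives 8>7; P2→Q gives 7>0; P3→Y gives 1>0]
(C,P,Y): not NE [P1→B gives 6>5; P2→Q gives 5>4]
(C,Q,X): not NE [P1→B gives 9>5]
(C,Q,Y): not NE [P3→X gives 5>2]

Nash profiles: (B,P,X)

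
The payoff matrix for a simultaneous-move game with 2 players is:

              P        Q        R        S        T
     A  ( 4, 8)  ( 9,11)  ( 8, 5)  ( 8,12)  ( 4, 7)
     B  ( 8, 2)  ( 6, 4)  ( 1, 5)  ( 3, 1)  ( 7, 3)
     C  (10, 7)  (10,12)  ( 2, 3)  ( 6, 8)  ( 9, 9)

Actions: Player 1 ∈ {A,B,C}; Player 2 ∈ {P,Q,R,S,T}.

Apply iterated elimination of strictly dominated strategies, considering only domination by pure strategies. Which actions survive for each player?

Survivors P1:{A,C} P2:{Q,S}

P1 drop B (C beats it: P:10>8 Q:10>6 R:2>1 S:6>3 T:9>7)
P2 drop P (Q beats it: A:11>8 C:12>7)
P2 drop R (Q beats it: A:11>5 C:12>3)
P2 drop T (Q beats it: A:11>7 C:12>9)
P1→{A,C} P2→{Q,S}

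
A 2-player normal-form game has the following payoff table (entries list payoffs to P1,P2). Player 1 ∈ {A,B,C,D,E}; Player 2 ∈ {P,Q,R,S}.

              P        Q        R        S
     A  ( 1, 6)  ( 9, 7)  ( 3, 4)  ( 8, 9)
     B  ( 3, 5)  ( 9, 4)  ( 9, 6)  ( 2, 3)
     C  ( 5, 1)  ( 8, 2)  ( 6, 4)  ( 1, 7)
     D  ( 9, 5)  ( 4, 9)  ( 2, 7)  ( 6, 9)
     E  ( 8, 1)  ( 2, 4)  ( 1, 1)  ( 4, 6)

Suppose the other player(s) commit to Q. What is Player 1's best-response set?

u_1(A vs Q) = 9
u_1(B vs Q) = 9
u_1(C vs Q) = 8
u_1(D vs Q) = 4
u_1(E vs Q) = 2
max payoff 9 at {A,B}

P1 best: {A,B}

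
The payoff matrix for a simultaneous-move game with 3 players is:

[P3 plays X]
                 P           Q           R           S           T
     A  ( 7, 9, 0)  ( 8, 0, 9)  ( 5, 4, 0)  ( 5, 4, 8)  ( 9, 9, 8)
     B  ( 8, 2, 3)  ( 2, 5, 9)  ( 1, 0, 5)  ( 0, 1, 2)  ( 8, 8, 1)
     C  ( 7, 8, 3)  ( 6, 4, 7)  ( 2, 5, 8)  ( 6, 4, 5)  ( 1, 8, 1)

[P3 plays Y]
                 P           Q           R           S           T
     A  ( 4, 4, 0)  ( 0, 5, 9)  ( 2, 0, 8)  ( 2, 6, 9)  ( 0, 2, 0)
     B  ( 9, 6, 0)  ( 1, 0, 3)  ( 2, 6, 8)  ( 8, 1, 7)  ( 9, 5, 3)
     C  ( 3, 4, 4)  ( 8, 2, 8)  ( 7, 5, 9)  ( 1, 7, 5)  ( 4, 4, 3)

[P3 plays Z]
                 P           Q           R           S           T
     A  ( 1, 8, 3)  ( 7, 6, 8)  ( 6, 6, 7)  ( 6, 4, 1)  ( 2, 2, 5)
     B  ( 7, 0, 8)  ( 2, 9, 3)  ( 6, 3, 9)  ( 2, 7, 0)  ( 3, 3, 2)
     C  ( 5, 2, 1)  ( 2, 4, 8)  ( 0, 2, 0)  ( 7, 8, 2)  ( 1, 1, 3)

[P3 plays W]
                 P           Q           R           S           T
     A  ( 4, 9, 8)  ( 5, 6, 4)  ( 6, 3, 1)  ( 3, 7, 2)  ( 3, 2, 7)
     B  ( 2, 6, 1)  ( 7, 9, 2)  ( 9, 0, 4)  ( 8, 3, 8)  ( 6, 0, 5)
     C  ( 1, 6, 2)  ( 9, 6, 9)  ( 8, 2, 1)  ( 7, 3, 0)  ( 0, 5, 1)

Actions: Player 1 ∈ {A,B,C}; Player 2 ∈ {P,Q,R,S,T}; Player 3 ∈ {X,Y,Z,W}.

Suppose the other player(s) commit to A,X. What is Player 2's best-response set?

P2 best: {P,T}

u_2(P vs A,X) = 9
u_2(Q vs A,X) = 0
u_2(R vs A,X) = 4
u_2(S vs A,X) = 4
u_2(T vs A,X) = 9
max payoff 9 at {P,T}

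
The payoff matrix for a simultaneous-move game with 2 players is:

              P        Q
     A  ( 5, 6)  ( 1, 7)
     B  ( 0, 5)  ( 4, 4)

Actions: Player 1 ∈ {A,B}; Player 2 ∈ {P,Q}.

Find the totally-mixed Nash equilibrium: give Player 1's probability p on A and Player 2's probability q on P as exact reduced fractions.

P1 indiff ⇒ q·5+(1-q)·1 = q·0+(1-q)·4 ⇒ q(5) = (1-q)(3) ⇒ q = 3/8
P2 indiff ⇒ p·6+(1-p)·5 = p·7+(1-p)·4 ⇒ p(-1) = (1-p)(-1) ⇒ p = 1/2

p=1/2, q=3/8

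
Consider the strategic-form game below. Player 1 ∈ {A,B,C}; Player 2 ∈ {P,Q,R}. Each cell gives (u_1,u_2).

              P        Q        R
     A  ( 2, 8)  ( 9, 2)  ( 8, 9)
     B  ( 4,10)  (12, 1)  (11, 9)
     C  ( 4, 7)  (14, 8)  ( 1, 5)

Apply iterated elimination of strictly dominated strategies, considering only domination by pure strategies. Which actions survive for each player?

P1 drop A (B beats it: P:4>2 Q:12>9 R:11>8)
P2 drop R (P beats it: B:10>9 C:7>5)
P1→{B,C} P2→{P,Q}

Remaining: P1:{B,C} P2:{P,Q}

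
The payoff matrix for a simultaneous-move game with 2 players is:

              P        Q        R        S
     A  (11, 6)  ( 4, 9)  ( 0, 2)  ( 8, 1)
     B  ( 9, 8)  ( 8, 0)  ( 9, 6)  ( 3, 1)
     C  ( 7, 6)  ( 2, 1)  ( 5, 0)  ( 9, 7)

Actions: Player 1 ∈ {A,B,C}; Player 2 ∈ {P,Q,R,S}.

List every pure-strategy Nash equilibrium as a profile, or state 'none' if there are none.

PSNE = {(C,S)}

(A,P): not NE [P2→Q gives 9>6]
(A,Q): not NE [P1→B gives 8>4]
(A,R): not NE [P1→B gives 9>0; P2→Q gives 9>2]
(A,S): not NE [P1→C gives 9>8; P2→Q gives 9>1]
(B,P): not NE [P1→A gives 11>9]
(B,Q): not NE [P2→P gives 8>0]
(B,R): not NE [P2→P gives 8>6]
(B,S): not NE [P1→C gives 9>3; P2→P gives 8>1]
(C,P): not NE [P1→A gives 11>7; P2→S gives 7>6]
(C,Q): not NE [P1→B gives 8>2; P2→S gives 7>1]
(C,R): not NE [P1→B gives 9>5; P2→S gives 7>0]
(C,S): NE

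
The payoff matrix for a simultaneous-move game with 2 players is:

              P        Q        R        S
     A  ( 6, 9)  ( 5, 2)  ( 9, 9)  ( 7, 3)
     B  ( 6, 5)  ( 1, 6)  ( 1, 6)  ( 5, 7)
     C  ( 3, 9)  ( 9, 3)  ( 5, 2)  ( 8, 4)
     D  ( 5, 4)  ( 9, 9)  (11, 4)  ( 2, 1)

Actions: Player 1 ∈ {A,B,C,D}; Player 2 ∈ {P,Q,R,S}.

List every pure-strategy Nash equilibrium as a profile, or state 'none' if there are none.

NE set: (A,P), (D,Q)

(A,P): NE
(A,Q): not NE [P1→D gives 9>5; P2→R gives 9>2]
(A,R): not NE [P1→D gives 11>9]
(A,S): not NE [P1→C gives 8>7; P2→R gives 9>3]
(B,P): not NE [P2→S gives 7>5]
(B,Q): not NE [P1→D gives 9>1; P2→S gives 7>6]
(B,R): not NE [P1→D gives 11>1; P2→S gives 7>6]
(B,S): not NE [P1→C gives 8>5]
(C,P): not NE [P1→B gives 6>3]
(C,Q): not NE [P2→P gives 9>3]
(C,R): not NE [P1→D gives 11>5; P2→P gives 9>2]
(C,S): not NE [P2→P gives 9>4]
(D,P): not NE [P1→B gives 6>5; P2→Q gives 9>4]
(D,Q): NE
(D,R): not NE [P2→Q gives 9>4]
(D,S): not NE [P1→C gives 8>2; P2→Q gives 9>1]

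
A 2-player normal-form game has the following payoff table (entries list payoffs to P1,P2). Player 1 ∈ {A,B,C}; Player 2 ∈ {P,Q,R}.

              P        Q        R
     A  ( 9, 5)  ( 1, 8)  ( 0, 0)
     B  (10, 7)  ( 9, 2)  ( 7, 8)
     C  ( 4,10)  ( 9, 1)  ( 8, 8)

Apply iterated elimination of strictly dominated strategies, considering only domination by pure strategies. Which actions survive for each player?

P1 drop A (B beats it: P:10>9 Q:9>1 R:7>0)
P2 drop Q (P beats it: B:7>2 C:10>1)
P1→{B,C} P2→{P,R}

Remaining: P1:{B,C} P2:{P,R}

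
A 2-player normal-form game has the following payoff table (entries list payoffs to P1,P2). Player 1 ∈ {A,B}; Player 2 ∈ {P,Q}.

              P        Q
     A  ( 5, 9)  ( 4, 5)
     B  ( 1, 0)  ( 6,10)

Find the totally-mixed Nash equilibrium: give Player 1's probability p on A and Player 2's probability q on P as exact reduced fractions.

p=5/7, q=1/3

P1 indiff ⇒ q·5+(1-q)·4 = q·1+(1-q)·6 ⇒ q(4) = (1-q)(2) ⇒ q = 1/3
P2 indiff ⇒ p·9+(1-p)·0 = p·5+(1-p)·10 ⇒ p(4) = (1-p)(10) ⇒ p = 5/7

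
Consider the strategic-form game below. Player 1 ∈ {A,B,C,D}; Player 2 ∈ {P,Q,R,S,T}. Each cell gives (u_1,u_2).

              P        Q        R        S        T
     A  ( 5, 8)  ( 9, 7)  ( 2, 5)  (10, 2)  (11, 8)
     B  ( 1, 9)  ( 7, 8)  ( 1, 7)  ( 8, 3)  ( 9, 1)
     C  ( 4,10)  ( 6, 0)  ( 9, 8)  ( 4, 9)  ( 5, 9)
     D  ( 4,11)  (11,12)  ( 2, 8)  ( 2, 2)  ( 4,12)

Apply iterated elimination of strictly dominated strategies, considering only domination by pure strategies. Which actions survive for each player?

IESDS → P1:{A,D} P2:{P,Q,T}

P1 drop B (A beats it: P:5>1 Q:9>7 R:2>1 S:10>8 T:11>9)
P2 drop R (P beats it: A:8>5 C:10>8 D:11>8)
P1 drop C (A beats it: P:5>4 Q:9>6 S:10>4 T:11>5)
P2 drop S (P beats it: A:8>2 D:11>2)
P1→{A,D} P2→{P,Q,T}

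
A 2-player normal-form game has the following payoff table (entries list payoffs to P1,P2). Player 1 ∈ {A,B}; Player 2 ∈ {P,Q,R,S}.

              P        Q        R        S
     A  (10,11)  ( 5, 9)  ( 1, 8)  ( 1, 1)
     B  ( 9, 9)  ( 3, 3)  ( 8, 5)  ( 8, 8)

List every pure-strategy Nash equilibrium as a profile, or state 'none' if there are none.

(A,P): NE
(A,Q): not NE [P2→P gives 11>9]
(A,R): not NE [P1→B gives 8>1; P2→P gives 11>8]
(A,S): not NE [P1→B gives 8>1; P2→P gives 11>1]
(B,P): not NE [P1→A gives 10>9]
(B,Q): not NE [P1→A gives 5>3; P2→P gives 9>3]
(B,R): not NE [P2→P gives 9>5]
(B,S): not NE [P2→P gives 9>8]

Nash profiles: (A,P)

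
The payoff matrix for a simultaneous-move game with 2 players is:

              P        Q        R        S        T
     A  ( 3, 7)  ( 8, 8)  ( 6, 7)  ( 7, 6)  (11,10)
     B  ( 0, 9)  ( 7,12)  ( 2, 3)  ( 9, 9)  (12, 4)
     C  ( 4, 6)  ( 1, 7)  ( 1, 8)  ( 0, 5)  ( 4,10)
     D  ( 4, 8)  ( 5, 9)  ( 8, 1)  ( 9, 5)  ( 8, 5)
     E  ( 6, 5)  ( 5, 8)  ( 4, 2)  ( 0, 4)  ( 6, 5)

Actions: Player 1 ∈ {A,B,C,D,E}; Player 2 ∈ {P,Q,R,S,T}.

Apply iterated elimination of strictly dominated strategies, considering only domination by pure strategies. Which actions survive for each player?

Remaining: P1:{A,B} P2:{Q,T}

P2 drop P (Q beats it: A:8>7 B:12>9 C:7>6 D:9>8 E:8>5)
P1 drop C (A beats it: Q:8>1 R:6>1 S:7>0 T:11>4)
P1 drop E (A beats it: Q:8>5 R:6>4 S:7>0 T:11>6)
P2 drop R (Q beats it: A:8>7 B:12>3 D:9>1)
P2 drop S (Q beats it: A:8>6 B:12>9 D:9>5)
P1 drop D (A beats it: Q:8>5 T:11>8)
P1→{A,B} P2→{Q,T}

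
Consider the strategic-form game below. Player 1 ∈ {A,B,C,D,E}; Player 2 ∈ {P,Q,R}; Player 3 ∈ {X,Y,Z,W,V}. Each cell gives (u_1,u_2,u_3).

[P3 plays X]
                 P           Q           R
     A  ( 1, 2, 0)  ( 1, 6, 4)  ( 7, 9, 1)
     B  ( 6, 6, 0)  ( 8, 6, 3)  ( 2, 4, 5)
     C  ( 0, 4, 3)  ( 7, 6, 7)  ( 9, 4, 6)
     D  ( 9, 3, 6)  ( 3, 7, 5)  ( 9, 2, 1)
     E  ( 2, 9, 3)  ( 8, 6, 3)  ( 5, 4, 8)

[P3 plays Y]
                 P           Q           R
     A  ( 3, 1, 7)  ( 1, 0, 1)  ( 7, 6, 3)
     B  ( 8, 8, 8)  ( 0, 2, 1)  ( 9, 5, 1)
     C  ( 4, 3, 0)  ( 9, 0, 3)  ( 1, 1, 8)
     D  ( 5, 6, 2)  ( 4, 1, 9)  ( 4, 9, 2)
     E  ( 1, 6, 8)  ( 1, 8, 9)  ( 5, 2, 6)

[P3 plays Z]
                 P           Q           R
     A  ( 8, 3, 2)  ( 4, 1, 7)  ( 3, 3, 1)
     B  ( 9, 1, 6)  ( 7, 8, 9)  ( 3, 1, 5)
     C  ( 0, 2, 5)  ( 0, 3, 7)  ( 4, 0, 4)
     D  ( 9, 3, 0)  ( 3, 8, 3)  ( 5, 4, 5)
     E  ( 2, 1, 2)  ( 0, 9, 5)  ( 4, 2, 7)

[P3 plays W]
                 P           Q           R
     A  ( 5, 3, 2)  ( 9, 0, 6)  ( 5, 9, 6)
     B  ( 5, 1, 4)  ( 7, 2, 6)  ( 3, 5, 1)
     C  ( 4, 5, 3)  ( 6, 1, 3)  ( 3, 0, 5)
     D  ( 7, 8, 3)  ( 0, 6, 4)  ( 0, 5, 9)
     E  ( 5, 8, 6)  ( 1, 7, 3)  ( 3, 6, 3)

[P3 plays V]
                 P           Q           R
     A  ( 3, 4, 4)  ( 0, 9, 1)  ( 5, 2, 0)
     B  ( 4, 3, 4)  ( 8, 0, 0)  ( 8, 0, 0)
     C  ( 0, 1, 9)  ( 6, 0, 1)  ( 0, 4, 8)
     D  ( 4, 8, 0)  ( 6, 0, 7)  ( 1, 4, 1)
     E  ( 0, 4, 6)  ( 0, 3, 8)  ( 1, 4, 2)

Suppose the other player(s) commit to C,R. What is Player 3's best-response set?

P3 best: {Y,V}

u_3(X vs C,R) = 6
u_3(Y vs C,R) = 8
u_3(Z vs C,R) = 4
u_3(W vs C,R) = 5
u_3(V vs C,R) = 8
max payoff 8 at {Y,V}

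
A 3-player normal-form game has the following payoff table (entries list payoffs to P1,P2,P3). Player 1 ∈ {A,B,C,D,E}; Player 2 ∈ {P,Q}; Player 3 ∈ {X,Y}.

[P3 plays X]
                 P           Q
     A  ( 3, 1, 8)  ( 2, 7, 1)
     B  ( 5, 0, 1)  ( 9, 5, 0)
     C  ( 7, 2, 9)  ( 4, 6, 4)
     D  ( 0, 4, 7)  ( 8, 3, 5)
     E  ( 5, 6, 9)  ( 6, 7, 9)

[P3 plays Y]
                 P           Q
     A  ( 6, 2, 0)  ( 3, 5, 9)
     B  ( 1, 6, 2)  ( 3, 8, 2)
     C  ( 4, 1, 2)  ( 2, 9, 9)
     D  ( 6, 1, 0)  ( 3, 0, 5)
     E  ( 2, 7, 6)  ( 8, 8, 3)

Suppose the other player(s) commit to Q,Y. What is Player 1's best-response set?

argmax u_1 = {E}

u_1(A vs Q,Y) = 3
u_1(B vs Q,Y) = 3
u_1(C vs Q,Y) = 2
u_1(D vs Q,Y) = 3
u_1(E vs Q,Y) = 8
max payoff 8 at {E}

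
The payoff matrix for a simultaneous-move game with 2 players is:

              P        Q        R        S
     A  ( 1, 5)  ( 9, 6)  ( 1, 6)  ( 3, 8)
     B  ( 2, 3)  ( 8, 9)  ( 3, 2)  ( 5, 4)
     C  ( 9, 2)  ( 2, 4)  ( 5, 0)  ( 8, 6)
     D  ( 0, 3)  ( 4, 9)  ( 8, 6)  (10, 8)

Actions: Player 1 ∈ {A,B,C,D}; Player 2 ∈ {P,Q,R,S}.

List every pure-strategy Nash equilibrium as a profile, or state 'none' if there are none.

No pure NE.

(A,P): not NE [P1→C gives 9>1; P2→S gives 8>5]
(A,Q): not NE [P2→S gives 8>6]
(A,R): not NE [P1→D gives 8>1; P2→S gives 8>6]
(A,S): not NE [P1→D gives 10>3]
(B,P): not NE [P1→C gives 9>2; P2→Q gives 9>3]
(B,Q): not NE [P1→A gives 9>8]
(B,R): not NE [P1→D gives 8>3; P2→Q gives 9>2]
(B,S): not NE [P1→D gives 10>5; P2→Q gives 9>4]
(C,P): not NE [P2→S gives 6>2]
(C,Q): not NE [P1→A gives 9>2; P2→S gives 6>4]
(C,R): not NE [P1→D gives 8>5; P2→S gives 6>0]
(C,S): not NE [P1→D gives 10>8]
(D,P): not NE [P1→C gives 9>0; P2→Q gives 9>3]
(D,Q): not NE [P1→A gives 9>4]
(D,R): not NE [P2→Q gives 9>6]
(D,S): not NE [P2→Q gives 9>8]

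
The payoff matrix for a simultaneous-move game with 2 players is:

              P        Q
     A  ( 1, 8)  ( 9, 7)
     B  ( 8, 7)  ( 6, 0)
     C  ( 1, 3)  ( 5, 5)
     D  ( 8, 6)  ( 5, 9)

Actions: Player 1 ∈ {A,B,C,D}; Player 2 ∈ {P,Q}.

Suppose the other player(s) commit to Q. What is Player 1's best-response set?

argmax u_1 = {A}

u_1(A vs Q) = 9
u_1(B vs Q) = 6
u_1(C vs Q) = 5
u_1(D vs Q) = 5
max payoff 9 at {A}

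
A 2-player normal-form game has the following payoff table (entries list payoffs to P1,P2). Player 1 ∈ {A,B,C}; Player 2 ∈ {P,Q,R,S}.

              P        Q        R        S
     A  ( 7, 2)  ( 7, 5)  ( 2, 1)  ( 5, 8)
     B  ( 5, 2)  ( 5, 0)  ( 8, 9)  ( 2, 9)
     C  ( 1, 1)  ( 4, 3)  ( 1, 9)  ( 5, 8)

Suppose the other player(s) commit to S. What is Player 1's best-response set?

argmax u_1 = {A,C}

u_1(A vs S) = 5
u_1(B vs S) = 2
u_1(C vs S) = 5
max payoff 5 at {A,C}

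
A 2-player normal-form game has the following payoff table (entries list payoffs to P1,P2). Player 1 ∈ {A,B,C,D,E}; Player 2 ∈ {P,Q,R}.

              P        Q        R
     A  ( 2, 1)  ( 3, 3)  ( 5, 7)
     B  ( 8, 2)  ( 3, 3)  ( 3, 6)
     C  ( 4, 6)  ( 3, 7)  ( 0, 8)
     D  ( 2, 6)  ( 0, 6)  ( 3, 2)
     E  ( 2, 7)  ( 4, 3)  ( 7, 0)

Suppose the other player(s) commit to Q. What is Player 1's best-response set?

BR_1 = {E}

u_1(A vs Q) = 3
u_1(B vs Q) = 3
u_1(C vs Q) = 3
u_1(D vs Q) = 0
u_1(E vs Q) = 4
max payoff 4 at {E}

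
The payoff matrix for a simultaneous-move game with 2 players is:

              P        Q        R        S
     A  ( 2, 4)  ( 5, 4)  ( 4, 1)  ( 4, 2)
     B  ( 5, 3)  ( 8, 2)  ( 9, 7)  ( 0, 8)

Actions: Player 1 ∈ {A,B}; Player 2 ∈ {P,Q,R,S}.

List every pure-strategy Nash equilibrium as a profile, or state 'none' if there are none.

Equilibria: none

(A,P): not NE [P1→B gives 5>2]
(A,Q): not NE [P1→B gives 8>5]
(A,R): not NE [P1→B gives 9>4; P2→Q gives 4>1]
(A,S): not NE [P2→Q gives 4>2]
(B,P): not NE [P2→S gives 8>3]
(B,Q): not NE [P2→S gives 8>2]
(B,R): not NE [P2→S gives 8>7]
(B,S): not NE [P1→A gives 4>0]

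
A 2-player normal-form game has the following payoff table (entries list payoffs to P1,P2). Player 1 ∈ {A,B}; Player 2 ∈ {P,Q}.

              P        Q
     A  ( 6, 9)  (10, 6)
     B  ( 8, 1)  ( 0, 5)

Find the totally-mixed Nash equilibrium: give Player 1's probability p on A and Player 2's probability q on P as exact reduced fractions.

P1 mixes 4/7 on A; P2 mixes 5/6 on P

P1 indiff ⇒ q·6+(1-q)·10 = q·8+(1-q)·0 ⇒ q(-2) = (1-q)(-10) ⇒ q = 5/6
P2 indiff ⇒ p·9+(1-p)·1 = p·6+(1-p)·5 ⇒ p(3) = (1-p)(4) ⇒ p = 4/7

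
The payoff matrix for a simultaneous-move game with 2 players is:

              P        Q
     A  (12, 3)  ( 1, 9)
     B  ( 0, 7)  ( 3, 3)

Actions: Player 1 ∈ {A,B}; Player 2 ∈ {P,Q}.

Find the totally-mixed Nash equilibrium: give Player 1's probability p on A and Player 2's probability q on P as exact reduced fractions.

p=2/5, q=1/7

P1 indiff ⇒ q·12+(1-q)·1 = q·0+(1-q)·3 ⇒ q(12) = (1-q)(2) ⇒ q = 1/7
P2 indiff ⇒ p·3+(1-p)·7 = p·9+(1-p)·3 ⇒ p(-6) = (1-p)(-4) ⇒ p = 2/5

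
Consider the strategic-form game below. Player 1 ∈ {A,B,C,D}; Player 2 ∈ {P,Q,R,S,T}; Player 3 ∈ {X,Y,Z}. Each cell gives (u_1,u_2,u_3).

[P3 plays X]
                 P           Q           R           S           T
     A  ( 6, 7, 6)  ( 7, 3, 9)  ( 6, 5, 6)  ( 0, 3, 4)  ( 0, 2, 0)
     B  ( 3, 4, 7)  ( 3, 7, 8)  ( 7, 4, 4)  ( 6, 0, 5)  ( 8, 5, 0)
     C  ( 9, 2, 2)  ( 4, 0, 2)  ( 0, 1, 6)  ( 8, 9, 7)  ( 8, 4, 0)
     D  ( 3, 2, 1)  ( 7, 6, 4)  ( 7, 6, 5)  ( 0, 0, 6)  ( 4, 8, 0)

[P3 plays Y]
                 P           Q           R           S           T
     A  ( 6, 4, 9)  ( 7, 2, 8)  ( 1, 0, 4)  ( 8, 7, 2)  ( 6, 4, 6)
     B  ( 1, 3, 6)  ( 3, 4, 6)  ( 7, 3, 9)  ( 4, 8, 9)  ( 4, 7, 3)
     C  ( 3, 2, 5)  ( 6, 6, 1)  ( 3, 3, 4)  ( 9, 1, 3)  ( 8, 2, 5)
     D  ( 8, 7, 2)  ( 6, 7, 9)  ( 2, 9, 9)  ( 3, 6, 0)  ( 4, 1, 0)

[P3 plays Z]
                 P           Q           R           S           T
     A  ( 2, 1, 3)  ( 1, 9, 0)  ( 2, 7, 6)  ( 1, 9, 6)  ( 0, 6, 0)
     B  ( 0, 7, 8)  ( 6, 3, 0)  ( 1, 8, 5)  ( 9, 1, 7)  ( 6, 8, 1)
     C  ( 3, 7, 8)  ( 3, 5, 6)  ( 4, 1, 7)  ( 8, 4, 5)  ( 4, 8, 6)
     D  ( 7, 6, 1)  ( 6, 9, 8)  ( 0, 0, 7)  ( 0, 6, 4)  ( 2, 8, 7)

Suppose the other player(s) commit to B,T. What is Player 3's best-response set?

u_3(X vs B,T) = 0
u_3(Y vs B,T) = 3
u_3(Z vs B,T) = 1
max payoff 3 at {Y}

BR_3 = {Y}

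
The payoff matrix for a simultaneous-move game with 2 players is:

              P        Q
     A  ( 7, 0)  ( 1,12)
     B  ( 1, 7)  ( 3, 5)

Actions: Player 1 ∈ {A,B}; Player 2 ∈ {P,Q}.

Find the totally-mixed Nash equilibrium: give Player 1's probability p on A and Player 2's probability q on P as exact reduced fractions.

P1 indiff ⇒ q·7+(1-q)·1 = q·1+(1-q)·3 ⇒ q(6) = (1-q)(2) ⇒ q = 1/4
P2 indiff ⇒ p·0+(1-p)·7 = p·12+(1-p)·5 ⇒ p(-12) = (1-p)(-2) ⇒ p = 1/7

P1 mixes 1/7 on A; P2 mixes 1/4 on P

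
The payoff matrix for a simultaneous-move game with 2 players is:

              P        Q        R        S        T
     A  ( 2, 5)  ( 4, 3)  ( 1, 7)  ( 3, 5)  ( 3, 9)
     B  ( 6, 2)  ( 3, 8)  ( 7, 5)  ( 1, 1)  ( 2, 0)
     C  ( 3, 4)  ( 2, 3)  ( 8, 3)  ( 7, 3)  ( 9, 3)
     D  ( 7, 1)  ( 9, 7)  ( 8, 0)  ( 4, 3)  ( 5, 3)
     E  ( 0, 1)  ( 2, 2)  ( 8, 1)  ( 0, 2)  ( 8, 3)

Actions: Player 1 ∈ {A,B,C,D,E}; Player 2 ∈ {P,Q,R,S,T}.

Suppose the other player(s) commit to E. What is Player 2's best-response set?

u_2(P vs E) = 1
u_2(Q vs E) = 2
u_2(R vs E) = 1
u_2(S vs E) = 2
u_2(T vs E) = 3
max payoff 3 at {T}

argmax u_2 = {T}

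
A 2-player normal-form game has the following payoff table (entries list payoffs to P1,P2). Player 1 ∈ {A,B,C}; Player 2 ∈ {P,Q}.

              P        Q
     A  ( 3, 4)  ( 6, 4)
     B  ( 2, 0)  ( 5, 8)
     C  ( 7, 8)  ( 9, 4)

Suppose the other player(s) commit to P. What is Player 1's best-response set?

u_1(A vs P) = 3
u_1(B vs P) = 2
u_1(C vs P) = 7
max payoff 7 at {C}

P1 best: {C}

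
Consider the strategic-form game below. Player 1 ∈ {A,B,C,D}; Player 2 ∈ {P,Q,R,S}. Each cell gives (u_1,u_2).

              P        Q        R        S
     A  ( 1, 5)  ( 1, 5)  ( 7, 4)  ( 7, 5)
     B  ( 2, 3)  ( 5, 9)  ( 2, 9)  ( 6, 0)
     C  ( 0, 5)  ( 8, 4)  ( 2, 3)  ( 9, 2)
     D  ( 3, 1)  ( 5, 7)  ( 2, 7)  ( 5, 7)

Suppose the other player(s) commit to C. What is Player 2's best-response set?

u_2(P vs C) = 5
u_2(Q vs C) = 4
u_2(R vs C) = 3
u_2(S vs C) = 2
max payoff 5 at {P}

BR_2 = {P}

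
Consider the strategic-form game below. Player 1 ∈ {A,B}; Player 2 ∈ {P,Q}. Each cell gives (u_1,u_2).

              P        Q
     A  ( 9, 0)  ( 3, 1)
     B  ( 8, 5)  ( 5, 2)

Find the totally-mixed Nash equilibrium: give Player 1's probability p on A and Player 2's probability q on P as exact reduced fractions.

P1 indiff ⇒ q·9+(1-q)·3 = q·8+(1-q)·5 ⇒ q(1) = (1-q)(2) ⇒ q = 2/3
P2 indiff ⇒ p·0+(1-p)·5 = p·1+(1-p)·2 ⇒ p(-1) = (1-p)(-3) ⇒ p = 3/4

(p,q) = (3/4, 2/3)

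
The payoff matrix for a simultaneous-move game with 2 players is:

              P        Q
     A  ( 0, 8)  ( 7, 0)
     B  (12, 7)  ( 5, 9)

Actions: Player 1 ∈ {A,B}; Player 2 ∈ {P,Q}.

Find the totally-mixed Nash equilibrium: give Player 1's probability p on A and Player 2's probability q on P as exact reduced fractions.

(p,q) = (1/5, 1/7)

P1 indiff ⇒ q·0+(1-q)·7 = q·12+(1-q)·5 ⇒ q(-12) = (1-q)(-2) ⇒ q = 1/7
P2 indiff ⇒ p·8+(1-p)·7 = p·0+(1-p)·9 ⇒ p(8) = (1-p)(2) ⇒ p = 1/5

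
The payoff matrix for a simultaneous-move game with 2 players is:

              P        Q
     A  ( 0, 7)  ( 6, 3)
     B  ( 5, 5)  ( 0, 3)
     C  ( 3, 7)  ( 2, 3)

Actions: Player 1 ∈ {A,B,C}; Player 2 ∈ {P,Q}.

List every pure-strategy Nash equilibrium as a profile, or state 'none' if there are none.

NE set: (B,P)

(A,P): not NE [P1→B gives 5>0]
(A,Q): not NE [P2→P gives 7>3]
(B,P): NE
(B,Q): not NE [P1→A gives 6>0; P2→P gives 5>3]
(C,P): not NE [P1→B gives 5>3]
(C,Q): not NE [P1→A gives 6>2; P2→P gives 7>3]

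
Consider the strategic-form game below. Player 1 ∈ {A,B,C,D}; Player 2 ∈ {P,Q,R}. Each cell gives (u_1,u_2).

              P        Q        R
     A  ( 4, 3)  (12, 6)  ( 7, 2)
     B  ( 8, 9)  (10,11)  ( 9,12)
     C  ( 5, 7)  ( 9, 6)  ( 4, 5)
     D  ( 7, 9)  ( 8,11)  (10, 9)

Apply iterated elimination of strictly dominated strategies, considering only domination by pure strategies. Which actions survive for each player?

Remaining: P1:{A,B,D} P2:{Q,R}

P1 drop C (B beats it: P:8>5 Q:10>9 R:9>4)
P2 drop P (Q beats it: A:6>3 B:11>9 D:11>9)
P1→{A,B,D} P2→{Q,R}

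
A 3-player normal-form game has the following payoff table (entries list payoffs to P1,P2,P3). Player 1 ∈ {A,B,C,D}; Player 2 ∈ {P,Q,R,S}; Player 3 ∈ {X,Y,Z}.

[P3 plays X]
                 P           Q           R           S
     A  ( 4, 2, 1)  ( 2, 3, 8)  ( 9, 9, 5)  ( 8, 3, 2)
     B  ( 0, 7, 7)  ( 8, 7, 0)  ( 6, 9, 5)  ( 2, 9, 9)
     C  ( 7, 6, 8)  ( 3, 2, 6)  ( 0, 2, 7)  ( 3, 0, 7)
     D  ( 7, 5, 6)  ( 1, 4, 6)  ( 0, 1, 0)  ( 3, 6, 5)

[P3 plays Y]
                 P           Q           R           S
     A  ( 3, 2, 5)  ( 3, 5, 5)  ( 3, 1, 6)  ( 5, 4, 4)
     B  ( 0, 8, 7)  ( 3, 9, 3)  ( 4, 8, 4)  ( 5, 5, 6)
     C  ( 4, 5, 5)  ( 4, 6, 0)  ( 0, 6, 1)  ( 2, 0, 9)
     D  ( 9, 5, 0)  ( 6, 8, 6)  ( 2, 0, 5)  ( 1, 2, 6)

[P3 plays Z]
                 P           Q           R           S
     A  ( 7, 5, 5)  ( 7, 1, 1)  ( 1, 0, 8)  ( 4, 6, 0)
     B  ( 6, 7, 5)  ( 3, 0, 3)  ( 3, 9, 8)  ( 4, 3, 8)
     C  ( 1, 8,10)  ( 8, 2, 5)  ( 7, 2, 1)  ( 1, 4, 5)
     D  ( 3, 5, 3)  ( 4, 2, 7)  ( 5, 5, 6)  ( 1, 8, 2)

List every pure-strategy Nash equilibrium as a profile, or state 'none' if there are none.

PSNE: ∅

(A,P,X): not NE [P1→D gives 7>4; P2→R gives 9>2; P3→Z gives 5>1]
(A,P,Y): not NE [P1→D gives 9>3; P2→Q gives 5>2]
(A,P,Z): not NE [P2→S gives 6>5]
(A,Q,X): not NE [P1→B gives 8>2; P2→R gives 9>3]
(A,Q,Y): not NE [P1→D gives 6>3; P3→X gives 8>5]
(A,Q,Z): not NE [P1→C gives 8>7; P2→S gives 6>1; P3→X gives 8>1]
(A,R,X): not NE [P3→Z gives 8>5]
(A,R,Y): not NE [P1→B gives 4>3; P2→Q gives 5>1; P3→Z gives 8>6]
(A,R,Z): not NE [P1→C gives 7>1; P2→S gives 6>0]
(A,S,X): not NE [P2→R gives 9>3; P3→Y gives 4>2]
(A,S,Y): not NE [P2→Q gives 5>4]
(A,S,Z): not NE [P3→Y gives 4>0]
(B,P,X): not NE [P1→D gives 7>0; P2→S gives 9>7]
(B,P,Y): not NE [P1→D gives 9>0; P2→Q gives 9>8]
(B,P,Z): not NE [P1→A gives 7>6; P2→R gives 9>7; P3→Y gives 7>5]
(B,Q,X): not NE [P2→S gives 9>7; P3→Z gives 3>0]
(B,Q,Y): not NE [P1→D gives 6>3]
(B,Q,Z): not NE [P1→C gives 8>3; P2→R gives 9>0]
(B,R,X): not NE [P1→A gives 9>6; P3→Z gives 8>5]
(B,R,Y): not NE [P2→Q gives 9>8; P3→Z gives 8>4]
(B,R,Z): not NE [P1→C gives 7>3]
(B,S,X): not NE [P1→A gives 8>2]
(B,S,Y): not NE [P2→Q gives 9>5; P3→X gives 9>6]
(B,S,Z): not NE [P2→R gives 9>3; P3→X gives 9>8]
(C,P,X): not NE [P3→Z gives 10>8]
(C,P,Y): not NE [P1→D gives 9>4; P2→R gives 6>5; P3→Z gives 10>5]
(C,P,Z): not NE [P1→A gives 7>1]
(C,Q,X): not NE [P1→B gives 8>3; P2→P gives 6>2]
(C,Q,Y): not NE [P1→D gives 6>4; P3→X gives 6>0]
(C,Q,Z): not NE [P2→P gives 8>2; P3→X gives 6>5]
(C,R,X): not NE [P1→A gives 9>0; P2→P gives 6>2]
(C,R,Y): not NE [P1→B gives 4>0; P3→X gives 7>1]
(C,R,Z): not NE [P2→P gives 8>2; P3→X gives 7>1]
(C,S,X): not NE [P1→A gives 8>3; P2→P gives 6>0; P3→Y gives 9>7]
(C,S,Y): not NE [P1→B gives 5>2; P2→R gives 6>0]
(C,S,Z): not NE [P1→B gives 4>1; P2→P gives 8>4; P3→Y gives 9>5]
(D,P,X): not NE [P2→S gives 6>5]
(D,P,Y): not NE [P2→Q gives 8>5; P3→X gives 6>0]
(D,P,Z): not NE [P1→A gives 7>3; P2→S gives 8>5; P3→X gives 6>3]
(D,Q,X): not NE [P1→B gives 8>1; P2→S gives 6>4; P3→Z gives 7>6]
(D,Q,Y): not NE [P3→Z gives 7>6]
(D,Q,Z): not NE [P1→C gives 8>4; P2→S gives 8>2]
(D,R,X): not NE [P1→A gives 9>0; P2→S gives 6>1; P3→Z gives 6>0]
(D,R,Y): not NE [P1→B gives 4>2; P2→Q gives 8>0; P3→Z gives 6>5]
(D,R,Z): not NE [P1→C gives 7>5; P2→S gives 8>5]
(D,S,X): not NE [P1→A gives 8>3; P3→Y gives 6>5]
(D,S,Y): not NE [P1→B gives 5>1; P2→Q gives 8>2]
(D,S,Z): not NE [P1→B gives 4>1; P3→Y gives 6>2]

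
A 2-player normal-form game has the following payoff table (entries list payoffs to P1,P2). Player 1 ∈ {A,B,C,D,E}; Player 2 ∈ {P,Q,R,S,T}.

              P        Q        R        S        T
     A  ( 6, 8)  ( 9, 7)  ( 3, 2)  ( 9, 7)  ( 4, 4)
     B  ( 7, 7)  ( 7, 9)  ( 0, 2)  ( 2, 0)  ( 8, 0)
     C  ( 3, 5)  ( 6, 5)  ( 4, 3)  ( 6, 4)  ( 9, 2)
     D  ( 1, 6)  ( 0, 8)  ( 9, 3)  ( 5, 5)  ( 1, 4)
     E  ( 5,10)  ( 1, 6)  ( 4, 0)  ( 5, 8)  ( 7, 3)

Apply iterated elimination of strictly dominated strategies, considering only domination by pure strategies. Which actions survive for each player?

P2 drop R (P beats it: A:8>2 B:7>2 C:5>3 D:6>3 E:10>0)
P1 drop D (A beats it: P:6>1 Q:9>0 S:9>5 T:4>1)
P2 drop S (P beats it: A:8>7 B:7>0 C:5>4 E:10>8)
P1 drop E (B beats it: P:7>5 Q:7>1 T:8>7)
P2 drop T (P beats it: A:8>4 B:7>0 C:5>2)
P1 drop C (A beats it: P:6>3 Q:9>6)
P1→{A,B} P2→{P,Q}

Remaining: P1:{A,B} P2:{P,Q}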